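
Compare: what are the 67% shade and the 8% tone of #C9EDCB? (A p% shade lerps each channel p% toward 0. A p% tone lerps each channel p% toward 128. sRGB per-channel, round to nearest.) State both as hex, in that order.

#424E43, #C3E4C5

#C9EDCB is rgb(201, 237, 203).
67% shade:
  R: 201 − 134.67 = 66.33 → 66
  G: 237 + 0.67×(0−237) = 237 − 158.79 = 78.21 → 78
  B: 203 + 0.67×(0−203) = 203 − 136.01 = 66.99 → 67
  → #424E43
8% tone:
  R: 201 + 0.08×(128−201) = 201 − 5.84 = 195.16 → 195
  G: 237 − 8.72 = 228.28 → 228
  B: 203 + 0.08×(128−203) = 203 − 6 = 197 → 197
  → #C3E4C5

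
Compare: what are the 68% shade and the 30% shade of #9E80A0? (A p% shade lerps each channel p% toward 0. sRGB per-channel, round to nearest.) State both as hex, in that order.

#9E80A0 is rgb(158, 128, 160).
68% shade:
  R: 158 + 0.68×(0−158) = 158 − 107.44 = 50.56 → 51
  G: 128 + 0.68×(0−128) = 128 − 87.04 = 40.96 → 41
  B: 160 + 0.68×(0−160) = 160 − 108.8 = 51.2 → 51
  → #332933
30% shade:
  R: 158 − 47.4 = 110.6 → 111
  G: 128 + 0.3×(0−128) = 128 − 38.4 = 89.6 → 90
  B: 160 + 0.3×(0−160) = 160 − 48 = 112 → 112
  → #6F5A70

#332933, #6F5A70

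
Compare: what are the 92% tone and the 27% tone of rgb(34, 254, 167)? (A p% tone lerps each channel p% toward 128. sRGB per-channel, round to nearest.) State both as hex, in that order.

#788A83, #3BDC9C

92% tone:
  R: 34 + 0.92×(128−34) = 34 + 86.48 = 120.48 → 120
  G: 254 + 0.92×(128−254) = 254 − 115.92 = 138.08 → 138
  B: 167 + 0.92×(128−167) = 167 − 35.88 = 131.12 → 131
  → #788A83
27% tone:
  R: 34 + 0.27×(128−34) = 34 + 25.38 = 59.38 → 59
  G: 254 + 0.27×(128−254) = 254 − 34.02 = 219.98 → 220
  B: 167 − 10.53 = 156.47 → 156
  → #3BDC9C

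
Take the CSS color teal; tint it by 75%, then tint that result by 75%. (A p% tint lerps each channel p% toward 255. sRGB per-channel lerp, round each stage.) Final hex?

#EFF7F7

CSS teal is rgb(0, 128, 128).
A 75% tint moves each channel 75% toward 255:
  R: 0 + 0.75×(255−0) = 0 + 191.25 = 191.25 → 191
  G: 128 + 0.75×(255−128) = 128 + 95.25 = 223.25 → 223
  B: 128 + 0.75×(255−128) = 128 + 95.25 = 223.25 → 223
After the tint: rgb(191, 223, 223) = #BFDFDF.
Lerp each channel 75% toward 255:
  R: 191 + 0.75×(255−191) = 191 + 48 = 239 → 239
  G: 223 + 0.75×(255−223) = 223 + 24 = 247 → 247
  B: 223 + 0.75×(255−223) = 223 + 24 = 247 → 247
rgb(239, 247, 247) = #EFF7F7.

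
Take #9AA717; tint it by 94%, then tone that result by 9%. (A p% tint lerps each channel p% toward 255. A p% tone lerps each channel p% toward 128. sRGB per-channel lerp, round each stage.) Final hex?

#EEEFE7

#9AA717 is rgb(154, 167, 23).
Lerp each channel 94% toward 255:
  R: 154 + 0.94×(255−154) = 154 + 94.94 = 248.94 → 249
  G: 167 + 0.94×(255−167) = 167 + 82.72 = 249.72 → 250
  B: 23 + 218.08 = 241.08 → 241
After the tint: rgb(249, 250, 241) = #F9FAF1.
A 9% tone moves each channel 9% toward 128:
  R: 249 + 0.09×(128−249) = 249 − 10.89 = 238.11 → 238
  G: 250 − 10.98 = 239.02 → 239
  B: 241 + 0.09×(128−241) = 241 − 10.17 = 230.83 → 231
rgb(238, 239, 231) = #EEEFE7.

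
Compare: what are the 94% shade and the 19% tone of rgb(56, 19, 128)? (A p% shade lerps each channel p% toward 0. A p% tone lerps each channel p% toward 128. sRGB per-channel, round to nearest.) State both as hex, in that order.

#030108, #462880

94% shade:
  R: 56 + 0.94×(0−56) = 56 − 52.64 = 3.36 → 3
  G: 19 + 0.94×(0−19) = 19 − 17.86 = 1.14 → 1
  B: 128 + 0.94×(0−128) = 128 − 120.32 = 7.68 → 8
  → #030108
19% tone:
  R: 56 + 0.19×(128−56) = 56 + 13.68 = 69.68 → 70
  G: 19 + 0.19×(128−19) = 19 + 20.71 = 39.71 → 40
  B: 128 + 0.19×(128−128) = 128 + 0 = 128 → 128
  → #462880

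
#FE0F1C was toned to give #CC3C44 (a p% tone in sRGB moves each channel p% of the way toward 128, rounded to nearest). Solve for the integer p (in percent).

40%

#FE0F1C is rgb(254, 15, 28); #CC3C44 is rgb(204, 60, 68).
On the R channel (widest range): 204 ≈ 254 + (p/100)(128 − 254), so p ≈ 100×(204 − 254)/(128 − 254) = -5000/-126 = 39.68.
p = 40 reproduces all three channels after rounding.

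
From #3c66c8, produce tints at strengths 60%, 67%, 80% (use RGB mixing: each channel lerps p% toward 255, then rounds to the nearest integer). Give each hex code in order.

#3c66c8 is rgb(60, 102, 200).
60%: (60 + 117 = 177→177, 102 + 91.8 = 193.8→194, 200 + 33 = 233→233) → #b1c2e9
67%: (60 + 130.65 = 190.65→191, 102 + 102.51 = 204.51→205, 200 + 36.85 = 236.85→237) → #bfcded
80%: (60 + 156 = 216→216, 102 + 122.4 = 224.4→224, 200 + 44 = 244→244) → #d8e0f4

#b1c2e9, #bfcded, #d8e0f4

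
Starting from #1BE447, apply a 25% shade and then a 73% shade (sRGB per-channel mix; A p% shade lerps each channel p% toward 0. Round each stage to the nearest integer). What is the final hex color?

#052E0E

#1BE447 is rgb(27, 228, 71).
Lerp each channel 25% toward 0:
  R: 27 + 0.25×(0−27) = 27 − 6.75 = 20.25 → 20
  G: 228 + 0.25×(0−228) = 228 − 57 = 171 → 171
  B: 71 + 0.25×(0−71) = 71 − 17.75 = 53.25 → 53
After the shade: rgb(20, 171, 53) = #14AB35.
Per channel, c → c + 0.73(0 − c):
  R: 20 + 0.73×(0−20) = 20 − 14.6 = 5.4 → 5
  G: 171 − 124.83 = 46.17 → 46
  B: 53 − 38.69 = 14.31 → 14
rgb(5, 46, 14) = #052E0E.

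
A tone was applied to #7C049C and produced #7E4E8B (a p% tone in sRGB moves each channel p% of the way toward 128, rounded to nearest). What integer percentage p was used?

#7C049C is rgb(124, 4, 156); #7E4E8B is rgb(126, 78, 139).
On the G channel (widest range): 78 ≈ 4 + (p/100)(128 − 4), so p ≈ 100×(78 − 4)/(128 − 4) = 7400/124 = 59.68.
p = 60 reproduces all three channels after rounding.

60%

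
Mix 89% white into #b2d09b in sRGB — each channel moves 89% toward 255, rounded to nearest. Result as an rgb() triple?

#b2d09b is rgb(178, 208, 155).
An 89% tint moves each channel 89% toward 255:
  R: 178 + 0.89×(255−178) = 178 + 68.53 = 246.53 → 247
  G: 208 + 41.83 = 249.83 → 250
  B: 155 + 0.89×(255−155) = 155 + 89 = 244 → 244

rgb(247, 250, 244)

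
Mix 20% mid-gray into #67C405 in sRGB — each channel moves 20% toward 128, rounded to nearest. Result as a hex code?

#6CB61E

#67C405 is rgb(103, 196, 5).
Lerp each channel 20% toward 128:
  R: 103 + 0.2×(128−103) = 103 + 5 = 108 → 108
  G: 196 + 0.2×(128−196) = 196 − 13.6 = 182.4 → 182
  B: 5 + 24.6 = 29.6 → 30
rgb(108, 182, 30) = #6CB61E.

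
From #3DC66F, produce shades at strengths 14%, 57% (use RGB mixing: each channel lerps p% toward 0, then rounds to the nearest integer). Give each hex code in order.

#34AA5F, #1A5530

#3DC66F is rgb(61, 198, 111).
14%: (61 − 8.54 = 52.46→52, 198 − 27.72 = 170.28→170, 111 − 15.54 = 95.46→95) → #34AA5F
57%: (61 − 34.77 = 26.23→26, 198 − 112.86 = 85.14→85, 111 − 63.27 = 47.73→48) → #1A5530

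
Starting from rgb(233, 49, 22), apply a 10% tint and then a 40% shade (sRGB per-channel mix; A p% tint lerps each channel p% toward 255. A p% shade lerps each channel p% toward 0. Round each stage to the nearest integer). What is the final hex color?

#8D2A1B

Per channel, c → c + 0.1(255 − c):
  R: 233 + 2.2 = 235.2 → 235
  G: 49 + 0.1×(255−49) = 49 + 20.6 = 69.6 → 70
  B: 22 + 0.1×(255−22) = 22 + 23.3 = 45.3 → 45
After the tint: rgb(235, 70, 45) = #EB462D.
Lerp each channel 40% toward 0:
  R: 235 + 0.4×(0−235) = 235 − 94 = 141 → 141
  G: 70 − 28 = 42 → 42
  B: 45 + 0.4×(0−45) = 45 − 18 = 27 → 27
rgb(141, 42, 27) = #8D2A1B.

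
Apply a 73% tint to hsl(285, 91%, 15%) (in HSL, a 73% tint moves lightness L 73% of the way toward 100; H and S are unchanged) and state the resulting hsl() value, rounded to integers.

L moves 73% from 15 toward 100: 15 + 62.05 = 77.05 → 77.
H and S are unchanged.

hsl(285, 91%, 77%)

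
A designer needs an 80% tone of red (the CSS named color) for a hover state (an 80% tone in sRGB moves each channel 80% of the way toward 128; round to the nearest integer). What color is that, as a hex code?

#996666

CSS red is rgb(255, 0, 0).
An 80% tone moves each channel 80% toward 128:
  R: 255 + 0.8×(128−255) = 255 − 101.6 = 153.4 → 153
  G: 0 + 0.8×(128−0) = 0 + 102.4 = 102.4 → 102
  B: 0 + 0.8×(128−0) = 0 + 102.4 = 102.4 → 102
rgb(153, 102, 102) = #996666.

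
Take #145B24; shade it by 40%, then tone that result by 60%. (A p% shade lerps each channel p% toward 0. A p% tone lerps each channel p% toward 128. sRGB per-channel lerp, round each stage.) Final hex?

#526356

#145B24 is rgb(20, 91, 36).
A 40% shade moves each channel 40% toward 0:
  R: 20 + 0.4×(0−20) = 20 − 8 = 12 → 12
  G: 91 − 36.4 = 54.6 → 55
  B: 36 + 0.4×(0−36) = 36 − 14.4 = 21.6 → 22
After the shade: rgb(12, 55, 22) = #0C3716.
Per channel, c → c + 0.6(128 − c):
  R: 12 + 69.6 = 81.6 → 82
  G: 55 + 43.8 = 98.8 → 99
  B: 22 + 0.6×(128−22) = 22 + 63.6 = 85.6 → 86
rgb(82, 99, 86) = #526356.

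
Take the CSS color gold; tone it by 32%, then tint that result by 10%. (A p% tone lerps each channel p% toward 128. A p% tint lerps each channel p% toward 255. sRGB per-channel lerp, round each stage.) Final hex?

#DAC23E

CSS gold is rgb(255, 215, 0).
Lerp each channel 32% toward 128:
  R: 255 + 0.32×(128−255) = 255 − 40.64 = 214.36 → 214
  G: 215 + 0.32×(128−215) = 215 − 27.84 = 187.16 → 187
  B: 0 + 40.96 = 40.96 → 41
After the tone: rgb(214, 187, 41) = #D6BB29.
A 10% tint moves each channel 10% toward 255:
  R: 214 + 4.1 = 218.1 → 218
  G: 187 + 0.1×(255−187) = 187 + 6.8 = 193.8 → 194
  B: 41 + 0.1×(255−41) = 41 + 21.4 = 62.4 → 62
rgb(218, 194, 62) = #DAC23E.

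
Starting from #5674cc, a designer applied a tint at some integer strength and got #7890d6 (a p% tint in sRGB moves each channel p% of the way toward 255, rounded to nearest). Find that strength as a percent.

20%

#5674cc is rgb(86, 116, 204); #7890d6 is rgb(120, 144, 214).
On the R channel (widest range): 120 ≈ 86 + (p/100)(255 − 86), so p ≈ 100×(120 − 86)/(255 − 86) = 3400/169 = 20.12.
p = 20 reproduces all three channels after rounding.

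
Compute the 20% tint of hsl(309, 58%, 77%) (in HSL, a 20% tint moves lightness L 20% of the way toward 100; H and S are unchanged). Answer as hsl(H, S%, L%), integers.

L moves 20% from 77 toward 100: 77 + 4.6 = 81.6 → 82.
H and S are unchanged.

hsl(309, 58%, 82%)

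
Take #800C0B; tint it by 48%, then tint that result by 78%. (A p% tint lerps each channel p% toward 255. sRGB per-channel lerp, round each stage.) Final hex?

#F0E3E3

#800C0B is rgb(128, 12, 11).
Per channel, c → c + 0.48(255 − c):
  R: 128 + 0.48×(255−128) = 128 + 60.96 = 188.96 → 189
  G: 12 + 116.64 = 128.64 → 129
  B: 11 + 0.48×(255−11) = 11 + 117.12 = 128.12 → 128
After the tint: rgb(189, 129, 128) = #BD8180.
Lerp each channel 78% toward 255:
  R: 189 + 0.78×(255−189) = 189 + 51.48 = 240.48 → 240
  G: 129 + 0.78×(255−129) = 129 + 98.28 = 227.28 → 227
  B: 128 + 0.78×(255−128) = 128 + 99.06 = 227.06 → 227
rgb(240, 227, 227) = #F0E3E3.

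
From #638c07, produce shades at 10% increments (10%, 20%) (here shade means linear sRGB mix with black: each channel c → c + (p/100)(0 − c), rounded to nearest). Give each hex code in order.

#597e06, #4f7006

#638c07 is rgb(99, 140, 7).
10%: (99 − 9.9 = 89.1→89, 140 − 14 = 126→126, 7 − 0.7 = 6.3→6) → #597e06
20%: (99 − 19.8 = 79.2→79, 140 − 28 = 112→112, 7 − 1.4 = 5.6→6) → #4f7006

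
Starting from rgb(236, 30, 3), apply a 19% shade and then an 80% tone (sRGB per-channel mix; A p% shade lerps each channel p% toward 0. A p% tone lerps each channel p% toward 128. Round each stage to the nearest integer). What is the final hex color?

Per channel, c → c + 0.19(0 − c):
  R: 236 + 0.19×(0−236) = 236 − 44.84 = 191.16 → 191
  G: 30 + 0.19×(0−30) = 30 − 5.7 = 24.3 → 24
  B: 3 + 0.19×(0−3) = 3 − 0.57 = 2.43 → 2
After the shade: rgb(191, 24, 2) = #bf1802.
Lerp each channel 80% toward 128:
  R: 191 + 0.8×(128−191) = 191 − 50.4 = 140.6 → 141
  G: 24 + 0.8×(128−24) = 24 + 83.2 = 107.2 → 107
  B: 2 + 0.8×(128−2) = 2 + 100.8 = 102.8 → 103
rgb(141, 107, 103) = #8d6b67.

#8d6b67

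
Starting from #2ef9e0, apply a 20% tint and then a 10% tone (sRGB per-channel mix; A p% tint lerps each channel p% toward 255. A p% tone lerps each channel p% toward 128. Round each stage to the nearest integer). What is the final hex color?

#2ef9e0 is rgb(46, 249, 224).
A 20% tint moves each channel 20% toward 255:
  R: 46 + 41.8 = 87.8 → 88
  G: 249 + 0.2×(255−249) = 249 + 1.2 = 250.2 → 250
  B: 224 + 0.2×(255−224) = 224 + 6.2 = 230.2 → 230
After the tint: rgb(88, 250, 230) = #58fae6.
A 10% tone moves each channel 10% toward 128:
  R: 88 + 4 = 92 → 92
  G: 250 − 12.2 = 237.8 → 238
  B: 230 + 0.1×(128−230) = 230 − 10.2 = 219.8 → 220
rgb(92, 238, 220) = #5ceedc.

#5ceedc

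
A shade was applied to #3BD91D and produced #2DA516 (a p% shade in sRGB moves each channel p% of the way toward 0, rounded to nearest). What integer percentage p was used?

#3BD91D is rgb(59, 217, 29); #2DA516 is rgb(45, 165, 22).
On the G channel (widest range): 165 ≈ 217 + (p/100)(0 − 217), so p ≈ 100×(165 − 217)/(0 − 217) = -5200/-217 = 23.96.
p = 24 reproduces all three channels after rounding.

24%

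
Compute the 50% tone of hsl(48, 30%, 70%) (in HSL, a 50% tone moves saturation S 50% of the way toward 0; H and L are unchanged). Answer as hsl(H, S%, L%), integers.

hsl(48, 15%, 70%)

S moves 50% from 30 toward 0: 30 − 15 = 15 → 15.
H and L are unchanged.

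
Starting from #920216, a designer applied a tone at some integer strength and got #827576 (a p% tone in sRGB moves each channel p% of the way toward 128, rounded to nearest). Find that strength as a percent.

#920216 is rgb(146, 2, 22); #827576 is rgb(130, 117, 118).
On the G channel (widest range): 117 ≈ 2 + (p/100)(128 − 2), so p ≈ 100×(117 − 2)/(128 − 2) = 11500/126 = 91.27.
p = 91 reproduces all three channels after rounding.

91%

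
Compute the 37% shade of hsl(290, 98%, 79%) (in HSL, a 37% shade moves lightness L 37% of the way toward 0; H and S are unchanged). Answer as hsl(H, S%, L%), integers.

L moves 37% from 79 toward 0: 79 − 29.23 = 49.77 → 50.
H and S are unchanged.

hsl(290, 98%, 50%)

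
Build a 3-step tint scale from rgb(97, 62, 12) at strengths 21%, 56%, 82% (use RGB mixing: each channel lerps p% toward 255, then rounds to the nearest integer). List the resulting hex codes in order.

#82673F, #B9AA94, #E3DCD3

21%: (97 + 33.18 = 130.18→130, 62 + 40.53 = 102.53→103, 12 + 51.03 = 63.03→63) → #82673F
56%: (97 + 88.48 = 185.48→185, 62 + 108.08 = 170.08→170, 12 + 136.08 = 148.08→148) → #B9AA94
82%: (97 + 129.56 = 226.56→227, 62 + 158.26 = 220.26→220, 12 + 199.26 = 211.26→211) → #E3DCD3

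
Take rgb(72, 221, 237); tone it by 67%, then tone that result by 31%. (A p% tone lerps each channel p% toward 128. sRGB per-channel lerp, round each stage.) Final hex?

Lerp each channel 67% toward 128:
  R: 72 + 37.52 = 109.52 → 110
  G: 221 + 0.67×(128−221) = 221 − 62.31 = 158.69 → 159
  B: 237 − 73.03 = 163.97 → 164
After the tone: rgb(110, 159, 164) = #6E9FA4.
Per channel, c → c + 0.31(128 − c):
  R: 110 + 0.31×(128−110) = 110 + 5.58 = 115.58 → 116
  G: 159 + 0.31×(128−159) = 159 − 9.61 = 149.39 → 149
  B: 164 + 0.31×(128−164) = 164 − 11.16 = 152.84 → 153
rgb(116, 149, 153) = #749599.

#749599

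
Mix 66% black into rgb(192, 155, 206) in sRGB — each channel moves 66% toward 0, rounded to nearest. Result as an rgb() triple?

A 66% shade moves each channel 66% toward 0:
  R: 192 + 0.66×(0−192) = 192 − 126.72 = 65.28 → 65
  G: 155 + 0.66×(0−155) = 155 − 102.3 = 52.7 → 53
  B: 206 + 0.66×(0−206) = 206 − 135.96 = 70.04 → 70

rgb(65, 53, 70)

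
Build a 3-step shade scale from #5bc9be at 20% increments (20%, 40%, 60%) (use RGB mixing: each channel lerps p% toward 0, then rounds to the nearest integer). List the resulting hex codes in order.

#49a198, #377972, #24504c

#5bc9be is rgb(91, 201, 190).
20%: (91 − 18.2 = 72.8→73, 201 − 40.2 = 160.8→161, 190 − 38 = 152→152) → #49a198
40%: (91 − 36.4 = 54.6→55, 201 − 80.4 = 120.6→121, 190 − 76 = 114→114) → #377972
60%: (91 − 54.6 = 36.4→36, 201 − 120.6 = 80.4→80, 190 − 114 = 76→76) → #24504c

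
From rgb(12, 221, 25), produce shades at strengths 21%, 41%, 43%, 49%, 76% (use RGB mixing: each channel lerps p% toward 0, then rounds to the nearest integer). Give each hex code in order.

#09af14, #07820f, #077e0e, #06710d, #033506

21%: (12 − 2.52 = 9.48→9, 221 − 46.41 = 174.59→175, 25 − 5.25 = 19.75→20) → #09af14
41%: (12 − 4.92 = 7.08→7, 221 − 90.61 = 130.39→130, 25 − 10.25 = 14.75→15) → #07820f
43%: (12 − 5.16 = 6.84→7, 221 − 95.03 = 125.97→126, 25 − 10.75 = 14.25→14) → #077e0e
49%: (12 − 5.88 = 6.12→6, 221 − 108.29 = 112.71→113, 25 − 12.25 = 12.75→13) → #06710d
76%: (12 − 9.12 = 2.88→3, 221 − 167.96 = 53.04→53, 25 − 19 = 6→6) → #033506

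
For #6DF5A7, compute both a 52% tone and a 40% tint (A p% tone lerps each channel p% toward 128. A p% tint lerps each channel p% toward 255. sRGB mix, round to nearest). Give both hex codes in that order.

#77B893, #A7F9CA

#6DF5A7 is rgb(109, 245, 167).
52% tone:
  R: 109 + 0.52×(128−109) = 109 + 9.88 = 118.88 → 119
  G: 245 + 0.52×(128−245) = 245 − 60.84 = 184.16 → 184
  B: 167 + 0.52×(128−167) = 167 − 20.28 = 146.72 → 147
  → #77B893
40% tint:
  R: 109 + 0.4×(255−109) = 109 + 58.4 = 167.4 → 167
  G: 245 + 4 = 249 → 249
  B: 167 + 0.4×(255−167) = 167 + 35.2 = 202.2 → 202
  → #A7F9CA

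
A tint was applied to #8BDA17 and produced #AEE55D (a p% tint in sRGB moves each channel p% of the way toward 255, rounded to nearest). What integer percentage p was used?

#8BDA17 is rgb(139, 218, 23); #AEE55D is rgb(174, 229, 93).
On the B channel (widest range): 93 ≈ 23 + (p/100)(255 − 23), so p ≈ 100×(93 − 23)/(255 − 23) = 7000/232 = 30.17.
p = 30 reproduces all three channels after rounding.

30%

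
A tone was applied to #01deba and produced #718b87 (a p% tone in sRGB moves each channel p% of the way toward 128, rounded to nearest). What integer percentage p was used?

88%

#01deba is rgb(1, 222, 186); #718b87 is rgb(113, 139, 135).
On the R channel (widest range): 113 ≈ 1 + (p/100)(128 − 1), so p ≈ 100×(113 − 1)/(128 − 1) = 11200/127 = 88.19.
p = 88 reproduces all three channels after rounding.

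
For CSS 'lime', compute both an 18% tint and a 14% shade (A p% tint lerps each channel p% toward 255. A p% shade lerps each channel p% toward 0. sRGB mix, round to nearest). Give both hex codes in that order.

CSS lime is rgb(0, 255, 0).
18% tint:
  R: 0 + 45.9 = 45.9 → 46
  G: 255 + 0.18×(255−255) = 255 + 0 = 255 → 255
  B: 0 + 45.9 = 45.9 → 46
  → #2eff2e
14% shade:
  R: 0 + 0.14×(0−0) = 0 + 0 = 0 → 0
  G: 255 + 0.14×(0−255) = 255 − 35.7 = 219.3 → 219
  B: 0 + 0.14×(0−0) = 0 + 0 = 0 → 0
  → #00db00

#2eff2e, #00db00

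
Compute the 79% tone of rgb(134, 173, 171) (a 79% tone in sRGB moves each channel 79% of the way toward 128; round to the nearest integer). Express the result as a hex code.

Per channel, c → c + 0.79(128 − c):
  R: 134 − 4.74 = 129.26 → 129
  G: 173 − 35.55 = 137.45 → 137
  B: 171 + 0.79×(128−171) = 171 − 33.97 = 137.03 → 137
rgb(129, 137, 137) = #818989.

#818989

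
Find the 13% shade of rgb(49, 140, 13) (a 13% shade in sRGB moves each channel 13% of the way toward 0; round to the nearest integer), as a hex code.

#2B7A0B

Lerp each channel 13% toward 0:
  R: 49 + 0.13×(0−49) = 49 − 6.37 = 42.63 → 43
  G: 140 − 18.2 = 121.8 → 122
  B: 13 + 0.13×(0−13) = 13 − 1.69 = 11.31 → 11
rgb(43, 122, 11) = #2B7A0B.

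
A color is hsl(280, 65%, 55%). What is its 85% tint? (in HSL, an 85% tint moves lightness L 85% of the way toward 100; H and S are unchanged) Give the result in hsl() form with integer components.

L moves 85% from 55 toward 100: 55 + 38.25 = 93.25 → 93.
H and S are unchanged.

hsl(280, 65%, 93%)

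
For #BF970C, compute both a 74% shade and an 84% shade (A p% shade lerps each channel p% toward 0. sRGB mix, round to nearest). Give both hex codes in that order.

#322703, #1F1802

#BF970C is rgb(191, 151, 12).
74% shade:
  R: 191 + 0.74×(0−191) = 191 − 141.34 = 49.66 → 50
  G: 151 − 111.74 = 39.26 → 39
  B: 12 + 0.74×(0−12) = 12 − 8.88 = 3.12 → 3
  → #322703
84% shade:
  R: 191 + 0.84×(0−191) = 191 − 160.44 = 30.56 → 31
  G: 151 + 0.84×(0−151) = 151 − 126.84 = 24.16 → 24
  B: 12 + 0.84×(0−12) = 12 − 10.08 = 1.92 → 2
  → #1F1802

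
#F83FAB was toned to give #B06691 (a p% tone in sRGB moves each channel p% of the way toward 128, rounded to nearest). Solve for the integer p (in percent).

#F83FAB is rgb(248, 63, 171); #B06691 is rgb(176, 102, 145).
On the R channel (widest range): 176 ≈ 248 + (p/100)(128 − 248), so p ≈ 100×(176 − 248)/(128 − 248) = -7200/-120 = 60.00.
p = 60 reproduces all three channels after rounding.

60%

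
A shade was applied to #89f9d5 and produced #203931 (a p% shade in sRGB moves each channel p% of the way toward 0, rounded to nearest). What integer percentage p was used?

#89f9d5 is rgb(137, 249, 213); #203931 is rgb(32, 57, 49).
On the G channel (widest range): 57 ≈ 249 + (p/100)(0 − 249), so p ≈ 100×(57 − 249)/(0 − 249) = -19200/-249 = 77.11.
p = 77 reproduces all three channels after rounding.

77%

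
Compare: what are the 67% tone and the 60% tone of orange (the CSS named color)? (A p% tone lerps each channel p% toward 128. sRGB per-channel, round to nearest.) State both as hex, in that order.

#aa8c56, #b38f4d

CSS orange is rgb(255, 165, 0).
67% tone:
  R: 255 + 0.67×(128−255) = 255 − 85.09 = 169.91 → 170
  G: 165 + 0.67×(128−165) = 165 − 24.79 = 140.21 → 140
  B: 0 + 85.76 = 85.76 → 86
  → #aa8c56
60% tone:
  R: 255 − 76.2 = 178.8 → 179
  G: 165 + 0.6×(128−165) = 165 − 22.2 = 142.8 → 143
  B: 0 + 76.8 = 76.8 → 77
  → #b38f4d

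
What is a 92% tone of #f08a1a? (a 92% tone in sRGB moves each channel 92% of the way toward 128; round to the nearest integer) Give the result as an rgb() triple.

rgb(137, 129, 120)

#f08a1a is rgb(240, 138, 26).
A 92% tone moves each channel 92% toward 128:
  R: 240 + 0.92×(128−240) = 240 − 103.04 = 136.96 → 137
  G: 138 − 9.2 = 128.8 → 129
  B: 26 + 93.84 = 119.84 → 120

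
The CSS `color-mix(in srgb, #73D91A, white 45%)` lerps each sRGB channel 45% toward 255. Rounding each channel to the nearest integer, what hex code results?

#73D91A is rgb(115, 217, 26).
A 45% tint moves each channel 45% toward 255:
  R: 115 + 63 = 178 → 178
  G: 217 + 17.1 = 234.1 → 234
  B: 26 + 0.45×(255−26) = 26 + 103.05 = 129.05 → 129
rgb(178, 234, 129) = #B2EA81.

#B2EA81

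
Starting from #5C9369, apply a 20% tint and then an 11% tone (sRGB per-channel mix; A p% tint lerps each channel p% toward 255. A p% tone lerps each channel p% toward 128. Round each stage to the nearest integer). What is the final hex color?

#7DA486

#5C9369 is rgb(92, 147, 105).
Per channel, c → c + 0.2(255 − c):
  R: 92 + 32.6 = 124.6 → 125
  G: 147 + 0.2×(255−147) = 147 + 21.6 = 168.6 → 169
  B: 105 + 0.2×(255−105) = 105 + 30 = 135 → 135
After the tint: rgb(125, 169, 135) = #7DA987.
An 11% tone moves each channel 11% toward 128:
  R: 125 + 0.33 = 125.33 → 125
  G: 169 − 4.51 = 164.49 → 164
  B: 135 + 0.11×(128−135) = 135 − 0.77 = 134.23 → 134
rgb(125, 164, 134) = #7DA486.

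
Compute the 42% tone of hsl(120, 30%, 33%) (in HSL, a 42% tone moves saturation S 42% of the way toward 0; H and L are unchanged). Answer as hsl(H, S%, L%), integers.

S moves 42% from 30 toward 0: 30 − 12.6 = 17.4 → 17.
H and L are unchanged.

hsl(120, 17%, 33%)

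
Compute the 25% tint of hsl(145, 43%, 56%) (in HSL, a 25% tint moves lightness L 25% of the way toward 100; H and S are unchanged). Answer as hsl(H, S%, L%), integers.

L moves 25% from 56 toward 100: 56 + 11 = 67 → 67.
H and S are unchanged.

hsl(145, 43%, 67%)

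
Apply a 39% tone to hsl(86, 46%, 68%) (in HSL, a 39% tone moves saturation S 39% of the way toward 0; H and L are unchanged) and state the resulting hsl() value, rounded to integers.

hsl(86, 28%, 68%)

S moves 39% from 46 toward 0: 46 − 17.94 = 28.06 → 28.
H and L are unchanged.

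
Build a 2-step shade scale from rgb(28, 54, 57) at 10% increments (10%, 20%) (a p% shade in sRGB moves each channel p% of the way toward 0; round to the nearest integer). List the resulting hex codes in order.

10%: (28 − 2.8 = 25.2→25, 54 − 5.4 = 48.6→49, 57 − 5.7 = 51.3→51) → #193133
20%: (28 − 5.6 = 22.4→22, 54 − 10.8 = 43.2→43, 57 − 11.4 = 45.6→46) → #162B2E

#193133, #162B2E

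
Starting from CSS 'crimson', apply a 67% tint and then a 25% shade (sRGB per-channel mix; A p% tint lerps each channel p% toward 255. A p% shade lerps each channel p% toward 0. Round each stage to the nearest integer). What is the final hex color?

CSS crimson is rgb(220, 20, 60).
A 67% tint moves each channel 67% toward 255:
  R: 220 + 0.67×(255−220) = 220 + 23.45 = 243.45 → 243
  G: 20 + 0.67×(255−20) = 20 + 157.45 = 177.45 → 177
  B: 60 + 130.65 = 190.65 → 191
After the tint: rgb(243, 177, 191) = #f3b1bf.
A 25% shade moves each channel 25% toward 0:
  R: 243 + 0.25×(0−243) = 243 − 60.75 = 182.25 → 182
  G: 177 − 44.25 = 132.75 → 133
  B: 191 − 47.75 = 143.25 → 143
rgb(182, 133, 143) = #b6858f.

#b6858f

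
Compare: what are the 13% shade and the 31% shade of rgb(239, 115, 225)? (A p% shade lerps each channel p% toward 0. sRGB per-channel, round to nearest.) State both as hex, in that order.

#D064C4, #A54F9B

13% shade:
  R: 239 − 31.07 = 207.93 → 208
  G: 115 + 0.13×(0−115) = 115 − 14.95 = 100.05 → 100
  B: 225 + 0.13×(0−225) = 225 − 29.25 = 195.75 → 196
  → #D064C4
31% shade:
  R: 239 + 0.31×(0−239) = 239 − 74.09 = 164.91 → 165
  G: 115 + 0.31×(0−115) = 115 − 35.65 = 79.35 → 79
  B: 225 + 0.31×(0−225) = 225 − 69.75 = 155.25 → 155
  → #A54F9B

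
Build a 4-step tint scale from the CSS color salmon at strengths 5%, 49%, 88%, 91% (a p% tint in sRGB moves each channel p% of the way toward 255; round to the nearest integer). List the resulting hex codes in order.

#fa8679, #fcbeb7, #fef0ee, #fff4f2

CSS salmon is rgb(250, 128, 114).
5%: (250→250, 128 + 6.35 = 134.35→134, 114 + 7.05 = 121.05→121) → #fa8679
49%: (250 + 2.45 = 252.45→252, 128 + 62.23 = 190.23→190, 114 + 69.09 = 183.09→183) → #fcbeb7
88%: (250 + 4.4 = 254.4→254, 128 + 111.76 = 239.76→240, 114 + 124.08 = 238.08→238) → #fef0ee
91%: (250 + 4.55 = 254.55→255, 128 + 115.57 = 243.57→244, 114 + 128.31 = 242.31→242) → #fff4f2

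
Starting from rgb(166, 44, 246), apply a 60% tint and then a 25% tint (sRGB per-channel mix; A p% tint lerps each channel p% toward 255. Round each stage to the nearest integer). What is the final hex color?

#E4C0FC

Lerp each channel 60% toward 255:
  R: 166 + 0.6×(255−166) = 166 + 53.4 = 219.4 → 219
  G: 44 + 0.6×(255−44) = 44 + 126.6 = 170.6 → 171
  B: 246 + 5.4 = 251.4 → 251
After the tint: rgb(219, 171, 251) = #DBABFB.
A 25% tint moves each channel 25% toward 255:
  R: 219 + 0.25×(255−219) = 219 + 9 = 228 → 228
  G: 171 + 21 = 192 → 192
  B: 251 + 0.25×(255−251) = 251 + 1 = 252 → 252
rgb(228, 192, 252) = #E4C0FC.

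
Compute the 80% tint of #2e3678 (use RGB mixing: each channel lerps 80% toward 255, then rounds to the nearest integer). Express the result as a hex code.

#2e3678 is rgb(46, 54, 120).
An 80% tint moves each channel 80% toward 255:
  R: 46 + 0.8×(255−46) = 46 + 167.2 = 213.2 → 213
  G: 54 + 0.8×(255−54) = 54 + 160.8 = 214.8 → 215
  B: 120 + 0.8×(255−120) = 120 + 108 = 228 → 228
rgb(213, 215, 228) = #d5d7e4.

#d5d7e4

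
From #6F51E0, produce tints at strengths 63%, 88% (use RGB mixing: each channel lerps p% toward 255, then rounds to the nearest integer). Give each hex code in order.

#6F51E0 is rgb(111, 81, 224).
63%: (111 + 90.72 = 201.72→202, 81 + 109.62 = 190.62→191, 224 + 19.53 = 243.53→244) → #CABFF4
88%: (111 + 126.72 = 237.72→238, 81 + 153.12 = 234.12→234, 224 + 27.28 = 251.28→251) → #EEEAFB

#CABFF4, #EEEAFB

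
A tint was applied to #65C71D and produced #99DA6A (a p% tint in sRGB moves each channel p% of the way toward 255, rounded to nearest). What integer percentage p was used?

34%

#65C71D is rgb(101, 199, 29); #99DA6A is rgb(153, 218, 106).
On the B channel (widest range): 106 ≈ 29 + (p/100)(255 − 29), so p ≈ 100×(106 − 29)/(255 − 29) = 7700/226 = 34.07.
p = 34 reproduces all three channels after rounding.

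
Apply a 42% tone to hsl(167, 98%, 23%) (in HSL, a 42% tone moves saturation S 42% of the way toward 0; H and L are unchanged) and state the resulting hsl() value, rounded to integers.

S moves 42% from 98 toward 0: 98 − 41.16 = 56.84 → 57.
H and L are unchanged.

hsl(167, 57%, 23%)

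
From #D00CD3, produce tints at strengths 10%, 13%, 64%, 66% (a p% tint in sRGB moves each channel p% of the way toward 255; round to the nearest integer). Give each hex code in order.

#D00CD3 is rgb(208, 12, 211).
10%: (208 + 4.7 = 212.7→213, 12 + 24.3 = 36.3→36, 211 + 4.4 = 215.4→215) → #D524D7
13%: (208 + 6.11 = 214.11→214, 12 + 31.59 = 43.59→44, 211 + 5.72 = 216.72→217) → #D62CD9
64%: (208 + 30.08 = 238.08→238, 12 + 155.52 = 167.52→168, 211 + 28.16 = 239.16→239) → #EEA8EF
66%: (208 + 31.02 = 239.02→239, 12 + 160.38 = 172.38→172, 211 + 29.04 = 240.04→240) → #EFACF0

#D524D7, #D62CD9, #EEA8EF, #EFACF0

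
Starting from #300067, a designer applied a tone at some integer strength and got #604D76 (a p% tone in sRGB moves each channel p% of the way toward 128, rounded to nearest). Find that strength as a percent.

#300067 is rgb(48, 0, 103); #604D76 is rgb(96, 77, 118).
On the G channel (widest range): 77 ≈ 0 + (p/100)(128 − 0), so p ≈ 100×(77 − 0)/(128 − 0) = 7700/128 = 60.16.
p = 60 reproduces all three channels after rounding.

60%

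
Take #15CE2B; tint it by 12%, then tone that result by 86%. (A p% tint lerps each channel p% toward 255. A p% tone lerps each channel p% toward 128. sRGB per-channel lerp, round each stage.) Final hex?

#15CE2B is rgb(21, 206, 43).
Per channel, c → c + 0.12(255 − c):
  R: 21 + 0.12×(255−21) = 21 + 28.08 = 49.08 → 49
  G: 206 + 0.12×(255−206) = 206 + 5.88 = 211.88 → 212
  B: 43 + 0.12×(255−43) = 43 + 25.44 = 68.44 → 68
After the tint: rgb(49, 212, 68) = #31D444.
An 86% tone moves each channel 86% toward 128:
  R: 49 + 67.94 = 116.94 → 117
  G: 212 + 0.86×(128−212) = 212 − 72.24 = 139.76 → 140
  B: 68 + 0.86×(128−68) = 68 + 51.6 = 119.6 → 120
rgb(117, 140, 120) = #758C78.

#758C78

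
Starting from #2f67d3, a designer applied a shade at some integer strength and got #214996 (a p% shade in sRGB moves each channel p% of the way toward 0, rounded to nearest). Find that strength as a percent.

29%

#2f67d3 is rgb(47, 103, 211); #214996 is rgb(33, 73, 150).
On the B channel (widest range): 150 ≈ 211 + (p/100)(0 − 211), so p ≈ 100×(150 − 211)/(0 − 211) = -6100/-211 = 28.91.
p = 29 reproduces all three channels after rounding.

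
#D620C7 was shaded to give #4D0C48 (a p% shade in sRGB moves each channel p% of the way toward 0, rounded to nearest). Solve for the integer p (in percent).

64%

#D620C7 is rgb(214, 32, 199); #4D0C48 is rgb(77, 12, 72).
On the R channel (widest range): 77 ≈ 214 + (p/100)(0 − 214), so p ≈ 100×(77 − 214)/(0 − 214) = -13700/-214 = 64.02.
p = 64 reproduces all three channels after rounding.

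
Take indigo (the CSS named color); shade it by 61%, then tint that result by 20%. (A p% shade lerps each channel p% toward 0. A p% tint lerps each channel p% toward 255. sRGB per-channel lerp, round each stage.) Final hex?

#4A335C

CSS indigo is rgb(75, 0, 130).
A 61% shade moves each channel 61% toward 0:
  R: 75 − 45.75 = 29.25 → 29
  G: 0 + 0.61×(0−0) = 0 + 0 = 0 → 0
  B: 130 + 0.61×(0−130) = 130 − 79.3 = 50.7 → 51
After the shade: rgb(29, 0, 51) = #1D0033.
A 20% tint moves each channel 20% toward 255:
  R: 29 + 45.2 = 74.2 → 74
  G: 0 + 0.2×(255−0) = 0 + 51 = 51 → 51
  B: 51 + 0.2×(255−51) = 51 + 40.8 = 91.8 → 92
rgb(74, 51, 92) = #4A335C.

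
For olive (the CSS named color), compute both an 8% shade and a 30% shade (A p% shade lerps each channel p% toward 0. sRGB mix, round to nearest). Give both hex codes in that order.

#767600, #5A5A00

CSS olive is rgb(128, 128, 0).
8% shade:
  R: 128 + 0.08×(0−128) = 128 − 10.24 = 117.76 → 118
  G: 128 − 10.24 = 117.76 → 118
  B: 0 + 0.08×(0−0) = 0 + 0 = 0 → 0
  → #767600
30% shade:
  R: 128 + 0.3×(0−128) = 128 − 38.4 = 89.6 → 90
  G: 128 − 38.4 = 89.6 → 90
  B: 0 + 0.3×(0−0) = 0 + 0 = 0 → 0
  → #5A5A00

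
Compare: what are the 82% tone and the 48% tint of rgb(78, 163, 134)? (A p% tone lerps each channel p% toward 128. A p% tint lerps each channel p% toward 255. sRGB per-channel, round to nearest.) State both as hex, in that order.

#778681, #A3CFC0

82% tone:
  R: 78 + 41 = 119 → 119
  G: 163 + 0.82×(128−163) = 163 − 28.7 = 134.3 → 134
  B: 134 − 4.92 = 129.08 → 129
  → #778681
48% tint:
  R: 78 + 0.48×(255−78) = 78 + 84.96 = 162.96 → 163
  G: 163 + 0.48×(255−163) = 163 + 44.16 = 207.16 → 207
  B: 134 + 58.08 = 192.08 → 192
  → #A3CFC0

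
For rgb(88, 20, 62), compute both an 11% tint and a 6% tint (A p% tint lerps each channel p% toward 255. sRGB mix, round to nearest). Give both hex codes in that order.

#6a2e53, #62224a

11% tint:
  R: 88 + 0.11×(255−88) = 88 + 18.37 = 106.37 → 106
  G: 20 + 25.85 = 45.85 → 46
  B: 62 + 0.11×(255−62) = 62 + 21.23 = 83.23 → 83
  → #6a2e53
6% tint:
  R: 88 + 0.06×(255−88) = 88 + 10.02 = 98.02 → 98
  G: 20 + 0.06×(255−20) = 20 + 14.1 = 34.1 → 34
  B: 62 + 0.06×(255−62) = 62 + 11.58 = 73.58 → 74
  → #62224a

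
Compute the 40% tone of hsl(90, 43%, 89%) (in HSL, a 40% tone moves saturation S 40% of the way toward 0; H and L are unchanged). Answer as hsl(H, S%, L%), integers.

hsl(90, 26%, 89%)

S moves 40% from 43 toward 0: 43 − 17.2 = 25.8 → 26.
H and L are unchanged.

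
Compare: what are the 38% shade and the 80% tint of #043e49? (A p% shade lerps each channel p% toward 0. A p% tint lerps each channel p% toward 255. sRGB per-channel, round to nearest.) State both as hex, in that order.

#043e49 is rgb(4, 62, 73).
38% shade:
  R: 4 + 0.38×(0−4) = 4 − 1.52 = 2.48 → 2
  G: 62 + 0.38×(0−62) = 62 − 23.56 = 38.44 → 38
  B: 73 + 0.38×(0−73) = 73 − 27.74 = 45.26 → 45
  → #02262d
80% tint:
  R: 4 + 200.8 = 204.8 → 205
  G: 62 + 154.4 = 216.4 → 216
  B: 73 + 145.6 = 218.6 → 219
  → #cdd8db

#02262d, #cdd8db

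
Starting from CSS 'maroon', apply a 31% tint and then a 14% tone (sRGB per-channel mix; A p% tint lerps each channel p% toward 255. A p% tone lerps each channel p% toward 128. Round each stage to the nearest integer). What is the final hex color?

CSS maroon is rgb(128, 0, 0).
Per channel, c → c + 0.31(255 − c):
  R: 128 + 0.31×(255−128) = 128 + 39.37 = 167.37 → 167
  G: 0 + 0.31×(255−0) = 0 + 79.05 = 79.05 → 79
  B: 0 + 0.31×(255−0) = 0 + 79.05 = 79.05 → 79
After the tint: rgb(167, 79, 79) = #a74f4f.
A 14% tone moves each channel 14% toward 128:
  R: 167 − 5.46 = 161.54 → 162
  G: 79 + 6.86 = 85.86 → 86
  B: 79 + 0.14×(128−79) = 79 + 6.86 = 85.86 → 86
rgb(162, 86, 86) = #a25656.

#a25656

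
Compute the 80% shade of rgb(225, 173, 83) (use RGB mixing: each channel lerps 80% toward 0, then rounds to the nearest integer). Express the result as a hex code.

#2D2311

An 80% shade moves each channel 80% toward 0:
  R: 225 + 0.8×(0−225) = 225 − 180 = 45 → 45
  G: 173 + 0.8×(0−173) = 173 − 138.4 = 34.6 → 35
  B: 83 − 66.4 = 16.6 → 17
rgb(45, 35, 17) = #2D2311.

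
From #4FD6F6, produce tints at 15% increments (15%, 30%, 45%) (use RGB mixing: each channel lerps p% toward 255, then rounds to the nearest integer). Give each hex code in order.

#4FD6F6 is rgb(79, 214, 246).
15%: (79 + 26.4 = 105.4→105, 214 + 6.15 = 220.15→220, 246 + 1.35 = 247.35→247) → #69DCF7
30%: (79 + 52.8 = 131.8→132, 214 + 12.3 = 226.3→226, 246 + 2.7 = 248.7→249) → #84E2F9
45%: (79 + 79.2 = 158.2→158, 214 + 18.45 = 232.45→232, 246 + 4.05 = 250.05→250) → #9EE8FA

#69DCF7, #84E2F9, #9EE8FA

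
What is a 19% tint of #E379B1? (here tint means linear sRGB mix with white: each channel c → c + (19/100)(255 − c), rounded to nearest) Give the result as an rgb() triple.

rgb(232, 146, 192)

#E379B1 is rgb(227, 121, 177).
Lerp each channel 19% toward 255:
  R: 227 + 0.19×(255−227) = 227 + 5.32 = 232.32 → 232
  G: 121 + 0.19×(255−121) = 121 + 25.46 = 146.46 → 146
  B: 177 + 14.82 = 191.82 → 192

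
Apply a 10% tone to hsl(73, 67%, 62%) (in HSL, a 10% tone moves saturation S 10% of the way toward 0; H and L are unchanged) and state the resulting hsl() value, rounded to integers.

S moves 10% from 67 toward 0: 67 − 6.7 = 60.3 → 60.
H and L are unchanged.

hsl(73, 60%, 62%)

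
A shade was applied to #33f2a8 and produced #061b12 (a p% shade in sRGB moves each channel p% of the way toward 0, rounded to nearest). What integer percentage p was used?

#33f2a8 is rgb(51, 242, 168); #061b12 is rgb(6, 27, 18).
On the G channel (widest range): 27 ≈ 242 + (p/100)(0 − 242), so p ≈ 100×(27 − 242)/(0 − 242) = -21500/-242 = 88.84.
p = 89 reproduces all three channels after rounding.

89%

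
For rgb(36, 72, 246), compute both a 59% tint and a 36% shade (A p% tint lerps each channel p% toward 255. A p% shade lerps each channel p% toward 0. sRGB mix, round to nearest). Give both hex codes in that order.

59% tint:
  R: 36 + 0.59×(255−36) = 36 + 129.21 = 165.21 → 165
  G: 72 + 0.59×(255−72) = 72 + 107.97 = 179.97 → 180
  B: 246 + 0.59×(255−246) = 246 + 5.31 = 251.31 → 251
  → #A5B4FB
36% shade:
  R: 36 + 0.36×(0−36) = 36 − 12.96 = 23.04 → 23
  G: 72 + 0.36×(0−72) = 72 − 25.92 = 46.08 → 46
  B: 246 + 0.36×(0−246) = 246 − 88.56 = 157.44 → 157
  → #172E9D

#A5B4FB, #172E9D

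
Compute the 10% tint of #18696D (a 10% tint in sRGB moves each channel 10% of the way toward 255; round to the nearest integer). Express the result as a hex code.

#18696D is rgb(24, 105, 109).
Per channel, c → c + 0.1(255 − c):
  R: 24 + 23.1 = 47.1 → 47
  G: 105 + 0.1×(255−105) = 105 + 15 = 120 → 120
  B: 109 + 14.6 = 123.6 → 124
rgb(47, 120, 124) = #2F787C.

#2F787C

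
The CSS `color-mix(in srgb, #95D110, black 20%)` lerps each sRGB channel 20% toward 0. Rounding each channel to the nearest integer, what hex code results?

#95D110 is rgb(149, 209, 16).
Lerp each channel 20% toward 0:
  R: 149 + 0.2×(0−149) = 149 − 29.8 = 119.2 → 119
  G: 209 − 41.8 = 167.2 → 167
  B: 16 + 0.2×(0−16) = 16 − 3.2 = 12.8 → 13
rgb(119, 167, 13) = #77A70D.

#77A70D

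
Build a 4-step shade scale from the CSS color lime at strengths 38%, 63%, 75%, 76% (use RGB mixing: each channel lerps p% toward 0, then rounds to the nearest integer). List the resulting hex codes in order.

#009E00, #005E00, #004000, #003D00

CSS lime is rgb(0, 255, 0).
38%: (0→0, 255 − 96.9 = 158.1→158, 0→0) → #009E00
63%: (0→0, 255 − 160.65 = 94.35→94, 0→0) → #005E00
75%: (0→0, 255 − 191.25 = 63.75→64, 0→0) → #004000
76%: (0→0, 255 − 193.8 = 61.2→61, 0→0) → #003D00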